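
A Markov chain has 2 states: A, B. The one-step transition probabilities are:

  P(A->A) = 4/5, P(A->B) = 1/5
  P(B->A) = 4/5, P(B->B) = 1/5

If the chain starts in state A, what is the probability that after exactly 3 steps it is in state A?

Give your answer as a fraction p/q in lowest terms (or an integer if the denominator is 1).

Answer: 4/5

Derivation:
Computing P^3 by repeated multiplication:
P^1 =
  A: [4/5, 1/5]
  B: [4/5, 1/5]
P^2 =
  A: [4/5, 1/5]
  B: [4/5, 1/5]
P^3 =
  A: [4/5, 1/5]
  B: [4/5, 1/5]

(P^3)[A -> A] = 4/5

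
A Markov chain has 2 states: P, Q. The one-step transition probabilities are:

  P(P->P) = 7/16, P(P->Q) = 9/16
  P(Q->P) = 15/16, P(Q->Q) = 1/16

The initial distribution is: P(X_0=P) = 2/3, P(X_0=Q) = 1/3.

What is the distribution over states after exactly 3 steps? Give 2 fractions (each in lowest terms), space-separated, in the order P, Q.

Propagating the distribution step by step (d_{t+1} = d_t * P):
d_0 = (P=2/3, Q=1/3)
  d_1[P] = 2/3*7/16 + 1/3*15/16 = 29/48
  d_1[Q] = 2/3*9/16 + 1/3*1/16 = 19/48
d_1 = (P=29/48, Q=19/48)
  d_2[P] = 29/48*7/16 + 19/48*15/16 = 61/96
  d_2[Q] = 29/48*9/16 + 19/48*1/16 = 35/96
d_2 = (P=61/96, Q=35/96)
  d_3[P] = 61/96*7/16 + 35/96*15/16 = 119/192
  d_3[Q] = 61/96*9/16 + 35/96*1/16 = 73/192
d_3 = (P=119/192, Q=73/192)

Answer: 119/192 73/192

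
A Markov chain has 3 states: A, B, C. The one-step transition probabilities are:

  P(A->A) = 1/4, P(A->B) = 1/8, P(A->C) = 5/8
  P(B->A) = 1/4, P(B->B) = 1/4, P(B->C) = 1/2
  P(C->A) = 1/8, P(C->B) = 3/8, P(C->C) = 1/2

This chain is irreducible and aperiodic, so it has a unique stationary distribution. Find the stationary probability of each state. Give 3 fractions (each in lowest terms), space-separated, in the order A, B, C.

The stationary distribution satisfies pi = pi * P, i.e.:
  pi_A = 1/4*pi_A + 1/4*pi_B + 1/8*pi_C
  pi_B = 1/8*pi_A + 1/4*pi_B + 3/8*pi_C
  pi_C = 5/8*pi_A + 1/2*pi_B + 1/2*pi_C
with normalization: pi_A + pi_B + pi_C = 1.

Using the first 2 balance equations plus normalization, the linear system A*pi = b is:
  [-3/4, 1/4, 1/8] . pi = 0
  [1/8, -3/4, 3/8] . pi = 0
  [1, 1, 1] . pi = 1

Solving yields:
  pi_A = 12/65
  pi_B = 19/65
  pi_C = 34/65

Verification (pi * P):
  12/65*1/4 + 19/65*1/4 + 34/65*1/8 = 12/65 = pi_A  (ok)
  12/65*1/8 + 19/65*1/4 + 34/65*3/8 = 19/65 = pi_B  (ok)
  12/65*5/8 + 19/65*1/2 + 34/65*1/2 = 34/65 = pi_C  (ok)

Answer: 12/65 19/65 34/65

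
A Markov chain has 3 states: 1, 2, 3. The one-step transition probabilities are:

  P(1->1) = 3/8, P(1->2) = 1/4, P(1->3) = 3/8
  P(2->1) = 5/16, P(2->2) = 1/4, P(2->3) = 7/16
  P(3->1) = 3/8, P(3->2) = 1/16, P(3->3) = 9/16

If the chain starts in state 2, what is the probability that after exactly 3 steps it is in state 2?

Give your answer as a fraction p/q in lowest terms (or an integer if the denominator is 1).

Computing P^3 by repeated multiplication:
P^1 =
  1: [3/8, 1/4, 3/8]
  2: [5/16, 1/4, 7/16]
  3: [3/8, 1/16, 9/16]
P^2 =
  1: [23/64, 23/128, 59/128]
  2: [23/64, 43/256, 121/256]
  3: [95/256, 37/256, 31/64]
P^3 =
  1: [745/2048, 335/2048, 121/256]
  2: [1493/4096, 661/4096, 971/2048]
  3: [1499/4096, 163/1024, 1945/4096]

(P^3)[2 -> 2] = 661/4096

Answer: 661/4096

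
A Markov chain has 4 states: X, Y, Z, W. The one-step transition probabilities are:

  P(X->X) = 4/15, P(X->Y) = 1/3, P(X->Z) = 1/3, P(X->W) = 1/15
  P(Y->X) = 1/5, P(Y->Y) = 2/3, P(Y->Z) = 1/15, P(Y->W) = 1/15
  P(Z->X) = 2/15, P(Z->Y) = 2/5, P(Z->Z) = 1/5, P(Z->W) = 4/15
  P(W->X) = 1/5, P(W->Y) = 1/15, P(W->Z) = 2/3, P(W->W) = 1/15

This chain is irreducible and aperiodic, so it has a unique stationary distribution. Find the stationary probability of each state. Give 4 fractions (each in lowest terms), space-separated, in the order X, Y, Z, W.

The stationary distribution satisfies pi = pi * P, i.e.:
  pi_X = 4/15*pi_X + 1/5*pi_Y + 2/15*pi_Z + 1/5*pi_W
  pi_Y = 1/3*pi_X + 2/3*pi_Y + 2/5*pi_Z + 1/15*pi_W
  pi_Z = 1/3*pi_X + 1/15*pi_Y + 1/5*pi_Z + 2/3*pi_W
  pi_W = 1/15*pi_X + 1/15*pi_Y + 4/15*pi_Z + 1/15*pi_W
with normalization: pi_X + pi_Y + pi_Z + pi_W = 1.

Using the first 3 balance equations plus normalization, the linear system A*pi = b is:
  [-11/15, 1/5, 2/15, 1/5] . pi = 0
  [1/3, -1/3, 2/5, 1/15] . pi = 0
  [1/3, 1/15, -4/5, 2/3] . pi = 0
  [1, 1, 1, 1] . pi = 1

Solving yields:
  pi_X = 40/201
  pi_Y = 32/67
  pi_Z = 43/201
  pi_W = 22/201

Verification (pi * P):
  40/201*4/15 + 32/67*1/5 + 43/201*2/15 + 22/201*1/5 = 40/201 = pi_X  (ok)
  40/201*1/3 + 32/67*2/3 + 43/201*2/5 + 22/201*1/15 = 32/67 = pi_Y  (ok)
  40/201*1/3 + 32/67*1/15 + 43/201*1/5 + 22/201*2/3 = 43/201 = pi_Z  (ok)
  40/201*1/15 + 32/67*1/15 + 43/201*4/15 + 22/201*1/15 = 22/201 = pi_W  (ok)

Answer: 40/201 32/67 43/201 22/201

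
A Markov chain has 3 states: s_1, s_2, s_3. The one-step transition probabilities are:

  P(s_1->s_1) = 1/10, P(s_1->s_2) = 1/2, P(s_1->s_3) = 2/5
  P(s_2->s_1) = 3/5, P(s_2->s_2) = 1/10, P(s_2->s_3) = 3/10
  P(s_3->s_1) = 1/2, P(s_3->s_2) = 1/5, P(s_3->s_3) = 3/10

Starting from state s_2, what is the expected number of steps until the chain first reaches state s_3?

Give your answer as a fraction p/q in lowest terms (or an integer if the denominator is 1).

Answer: 50/17

Derivation:
Let h_i = expected steps to first reach s_3 from state i.
Boundary: h_s_3 = 0.
First-step equations for the other states:
  h_s_1 = 1 + 1/10*h_s_1 + 1/2*h_s_2 + 2/5*h_s_3
  h_s_2 = 1 + 3/5*h_s_1 + 1/10*h_s_2 + 3/10*h_s_3

Substituting h_s_3 = 0 and rearranging gives the linear system (I - Q) h = 1:
  [9/10, -1/2] . (h_s_1, h_s_2) = 1
  [-3/5, 9/10] . (h_s_1, h_s_2) = 1

Solving yields:
  h_s_1 = 140/51
  h_s_2 = 50/17

Starting state is s_2, so the expected hitting time is h_s_2 = 50/17.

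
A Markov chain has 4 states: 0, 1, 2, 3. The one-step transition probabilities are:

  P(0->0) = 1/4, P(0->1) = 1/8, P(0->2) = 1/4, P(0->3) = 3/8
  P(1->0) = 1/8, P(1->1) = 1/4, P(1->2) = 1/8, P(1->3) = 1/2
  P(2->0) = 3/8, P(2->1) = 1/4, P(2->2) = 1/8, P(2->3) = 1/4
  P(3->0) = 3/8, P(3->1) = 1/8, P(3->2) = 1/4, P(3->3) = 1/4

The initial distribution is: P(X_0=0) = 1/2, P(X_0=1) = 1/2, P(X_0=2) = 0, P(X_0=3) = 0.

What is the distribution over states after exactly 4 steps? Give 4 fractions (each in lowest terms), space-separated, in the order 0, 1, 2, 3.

Answer: 2419/8192 11/64 13/64 2701/8192

Derivation:
Propagating the distribution step by step (d_{t+1} = d_t * P):
d_0 = (0=1/2, 1=1/2, 2=0, 3=0)
  d_1[0] = 1/2*1/4 + 1/2*1/8 + 0*3/8 + 0*3/8 = 3/16
  d_1[1] = 1/2*1/8 + 1/2*1/4 + 0*1/4 + 0*1/8 = 3/16
  d_1[2] = 1/2*1/4 + 1/2*1/8 + 0*1/8 + 0*1/4 = 3/16
  d_1[3] = 1/2*3/8 + 1/2*1/2 + 0*1/4 + 0*1/4 = 7/16
d_1 = (0=3/16, 1=3/16, 2=3/16, 3=7/16)
  d_2[0] = 3/16*1/4 + 3/16*1/8 + 3/16*3/8 + 7/16*3/8 = 39/128
  d_2[1] = 3/16*1/8 + 3/16*1/4 + 3/16*1/4 + 7/16*1/8 = 11/64
  d_2[2] = 3/16*1/4 + 3/16*1/8 + 3/16*1/8 + 7/16*1/4 = 13/64
  d_2[3] = 3/16*3/8 + 3/16*1/2 + 3/16*1/4 + 7/16*1/4 = 41/128
d_2 = (0=39/128, 1=11/64, 2=13/64, 3=41/128)
  d_3[0] = 39/128*1/4 + 11/64*1/8 + 13/64*3/8 + 41/128*3/8 = 301/1024
  d_3[1] = 39/128*1/8 + 11/64*1/4 + 13/64*1/4 + 41/128*1/8 = 11/64
  d_3[2] = 39/128*1/4 + 11/64*1/8 + 13/64*1/8 + 41/128*1/4 = 13/64
  d_3[3] = 39/128*3/8 + 11/64*1/2 + 13/64*1/4 + 41/128*1/4 = 339/1024
d_3 = (0=301/1024, 1=11/64, 2=13/64, 3=339/1024)
  d_4[0] = 301/1024*1/4 + 11/64*1/8 + 13/64*3/8 + 339/1024*3/8 = 2419/8192
  d_4[1] = 301/1024*1/8 + 11/64*1/4 + 13/64*1/4 + 339/1024*1/8 = 11/64
  d_4[2] = 301/1024*1/4 + 11/64*1/8 + 13/64*1/8 + 339/1024*1/4 = 13/64
  d_4[3] = 301/1024*3/8 + 11/64*1/2 + 13/64*1/4 + 339/1024*1/4 = 2701/8192
d_4 = (0=2419/8192, 1=11/64, 2=13/64, 3=2701/8192)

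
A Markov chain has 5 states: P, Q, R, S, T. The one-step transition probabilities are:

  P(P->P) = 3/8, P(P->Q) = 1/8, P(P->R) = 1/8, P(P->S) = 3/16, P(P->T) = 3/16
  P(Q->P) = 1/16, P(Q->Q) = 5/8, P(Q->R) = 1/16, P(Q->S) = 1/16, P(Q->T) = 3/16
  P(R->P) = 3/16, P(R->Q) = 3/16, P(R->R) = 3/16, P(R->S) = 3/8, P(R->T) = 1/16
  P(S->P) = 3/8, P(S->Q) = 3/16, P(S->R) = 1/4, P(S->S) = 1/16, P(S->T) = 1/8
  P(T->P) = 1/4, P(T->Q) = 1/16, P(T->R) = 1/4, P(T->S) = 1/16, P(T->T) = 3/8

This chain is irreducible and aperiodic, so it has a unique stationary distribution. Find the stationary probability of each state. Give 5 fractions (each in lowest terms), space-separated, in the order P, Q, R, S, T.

Answer: 486/2041 3765/14287 2297/14287 2036/14287 2787/14287

Derivation:
The stationary distribution satisfies pi = pi * P, i.e.:
  pi_P = 3/8*pi_P + 1/16*pi_Q + 3/16*pi_R + 3/8*pi_S + 1/4*pi_T
  pi_Q = 1/8*pi_P + 5/8*pi_Q + 3/16*pi_R + 3/16*pi_S + 1/16*pi_T
  pi_R = 1/8*pi_P + 1/16*pi_Q + 3/16*pi_R + 1/4*pi_S + 1/4*pi_T
  pi_S = 3/16*pi_P + 1/16*pi_Q + 3/8*pi_R + 1/16*pi_S + 1/16*pi_T
  pi_T = 3/16*pi_P + 3/16*pi_Q + 1/16*pi_R + 1/8*pi_S + 3/8*pi_T
with normalization: pi_P + pi_Q + pi_R + pi_S + pi_T = 1.

Using the first 4 balance equations plus normalization, the linear system A*pi = b is:
  [-5/8, 1/16, 3/16, 3/8, 1/4] . pi = 0
  [1/8, -3/8, 3/16, 3/16, 1/16] . pi = 0
  [1/8, 1/16, -13/16, 1/4, 1/4] . pi = 0
  [3/16, 1/16, 3/8, -15/16, 1/16] . pi = 0
  [1, 1, 1, 1, 1] . pi = 1

Solving yields:
  pi_P = 486/2041
  pi_Q = 3765/14287
  pi_R = 2297/14287
  pi_S = 2036/14287
  pi_T = 2787/14287

Verification (pi * P):
  486/2041*3/8 + 3765/14287*1/16 + 2297/14287*3/16 + 2036/14287*3/8 + 2787/14287*1/4 = 486/2041 = pi_P  (ok)
  486/2041*1/8 + 3765/14287*5/8 + 2297/14287*3/16 + 2036/14287*3/16 + 2787/14287*1/16 = 3765/14287 = pi_Q  (ok)
  486/2041*1/8 + 3765/14287*1/16 + 2297/14287*3/16 + 2036/14287*1/4 + 2787/14287*1/4 = 2297/14287 = pi_R  (ok)
  486/2041*3/16 + 3765/14287*1/16 + 2297/14287*3/8 + 2036/14287*1/16 + 2787/14287*1/16 = 2036/14287 = pi_S  (ok)
  486/2041*3/16 + 3765/14287*3/16 + 2297/14287*1/16 + 2036/14287*1/8 + 2787/14287*3/8 = 2787/14287 = pi_T  (ok)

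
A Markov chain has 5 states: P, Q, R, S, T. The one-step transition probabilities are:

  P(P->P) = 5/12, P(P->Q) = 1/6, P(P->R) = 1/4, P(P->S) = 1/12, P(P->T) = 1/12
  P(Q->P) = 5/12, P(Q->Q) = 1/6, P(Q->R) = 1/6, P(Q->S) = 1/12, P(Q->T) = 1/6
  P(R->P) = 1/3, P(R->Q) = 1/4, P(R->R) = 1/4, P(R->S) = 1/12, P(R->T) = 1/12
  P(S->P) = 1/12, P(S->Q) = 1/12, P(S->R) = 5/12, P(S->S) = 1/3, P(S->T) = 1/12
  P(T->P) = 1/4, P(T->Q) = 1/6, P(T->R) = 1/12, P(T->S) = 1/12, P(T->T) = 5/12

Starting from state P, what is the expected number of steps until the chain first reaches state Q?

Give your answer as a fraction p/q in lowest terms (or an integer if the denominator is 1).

Let h_i = expected steps to first reach Q from state i.
Boundary: h_Q = 0.
First-step equations for the other states:
  h_P = 1 + 5/12*h_P + 1/6*h_Q + 1/4*h_R + 1/12*h_S + 1/12*h_T
  h_R = 1 + 1/3*h_P + 1/4*h_Q + 1/4*h_R + 1/12*h_S + 1/12*h_T
  h_S = 1 + 1/12*h_P + 1/12*h_Q + 5/12*h_R + 1/3*h_S + 1/12*h_T
  h_T = 1 + 1/4*h_P + 1/6*h_Q + 1/12*h_R + 1/12*h_S + 5/12*h_T

Substituting h_Q = 0 and rearranging gives the linear system (I - Q) h = 1:
  [7/12, -1/4, -1/12, -1/12] . (h_P, h_R, h_S, h_T) = 1
  [-1/3, 3/4, -1/12, -1/12] . (h_P, h_R, h_S, h_T) = 1
  [-1/12, -5/12, 2/3, -1/12] . (h_P, h_R, h_S, h_T) = 1
  [-1/4, -1/12, -1/12, 7/12] . (h_P, h_R, h_S, h_T) = 1

Solving yields:
  h_P = 5184/923
  h_R = 4752/923
  h_S = 5664/923
  h_T = 5292/923

Starting state is P, so the expected hitting time is h_P = 5184/923.

Answer: 5184/923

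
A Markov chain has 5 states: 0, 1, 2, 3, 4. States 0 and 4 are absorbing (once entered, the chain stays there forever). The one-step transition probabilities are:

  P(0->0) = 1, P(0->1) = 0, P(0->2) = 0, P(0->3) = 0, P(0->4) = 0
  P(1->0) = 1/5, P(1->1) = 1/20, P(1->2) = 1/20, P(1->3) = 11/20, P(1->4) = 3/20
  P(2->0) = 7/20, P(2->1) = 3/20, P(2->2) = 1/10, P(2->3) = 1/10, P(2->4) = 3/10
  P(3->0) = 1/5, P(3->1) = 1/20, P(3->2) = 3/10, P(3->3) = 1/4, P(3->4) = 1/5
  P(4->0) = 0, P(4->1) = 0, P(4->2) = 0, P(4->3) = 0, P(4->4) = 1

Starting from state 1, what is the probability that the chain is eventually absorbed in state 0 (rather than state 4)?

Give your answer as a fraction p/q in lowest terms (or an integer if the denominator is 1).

Answer: 2399/4459

Derivation:
Let a_i = P(absorbed in 0 | start in state i).
Boundary conditions: a_0 = 1, a_4 = 0.
For each transient state i, a_i = sum_j P(i->j) * a_j:
  a_1 = 1/5*a_0 + 1/20*a_1 + 1/20*a_2 + 11/20*a_3 + 3/20*a_4
  a_2 = 7/20*a_0 + 3/20*a_1 + 1/10*a_2 + 1/10*a_3 + 3/10*a_4
  a_3 = 1/5*a_0 + 1/20*a_1 + 3/10*a_2 + 1/4*a_3 + 1/5*a_4

Substituting a_0 = 1 and a_4 = 0, rearrange to (I - Q) a = r where r[i] = P(i -> 0):
  [19/20, -1/20, -11/20] . (a_1, a_2, a_3) = 1/5
  [-3/20, 9/10, -1/10] . (a_1, a_2, a_3) = 7/20
  [-1/20, -3/10, 3/4] . (a_1, a_2, a_3) = 1/5

Solving yields:
  a_1 = 2399/4459
  a_2 = 2390/4459
  a_3 = 2305/4459

Starting state is 1, so the absorption probability is a_1 = 2399/4459.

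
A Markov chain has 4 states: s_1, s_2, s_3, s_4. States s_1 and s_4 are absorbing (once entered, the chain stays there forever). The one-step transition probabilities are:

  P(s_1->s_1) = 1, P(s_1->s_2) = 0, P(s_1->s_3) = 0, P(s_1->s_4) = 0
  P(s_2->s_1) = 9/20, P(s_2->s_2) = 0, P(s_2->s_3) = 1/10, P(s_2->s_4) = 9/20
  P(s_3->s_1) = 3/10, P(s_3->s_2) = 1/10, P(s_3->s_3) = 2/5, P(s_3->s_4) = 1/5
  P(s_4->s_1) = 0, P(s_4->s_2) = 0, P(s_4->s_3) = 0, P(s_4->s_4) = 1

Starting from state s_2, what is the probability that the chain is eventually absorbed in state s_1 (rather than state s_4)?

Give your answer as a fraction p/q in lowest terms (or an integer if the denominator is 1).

Let a_i = P(absorbed in s_1 | start in state i).
Boundary conditions: a_s_1 = 1, a_s_4 = 0.
For each transient state i, a_i = sum_j P(i->j) * a_j:
  a_s_2 = 9/20*a_s_1 + 0*a_s_2 + 1/10*a_s_3 + 9/20*a_s_4
  a_s_3 = 3/10*a_s_1 + 1/10*a_s_2 + 2/5*a_s_3 + 1/5*a_s_4

Substituting a_s_1 = 1 and a_s_4 = 0, rearrange to (I - Q) a = r where r[i] = P(i -> s_1):
  [1, -1/10] . (a_s_2, a_s_3) = 9/20
  [-1/10, 3/5] . (a_s_2, a_s_3) = 3/10

Solving yields:
  a_s_2 = 30/59
  a_s_3 = 69/118

Starting state is s_2, so the absorption probability is a_s_2 = 30/59.

Answer: 30/59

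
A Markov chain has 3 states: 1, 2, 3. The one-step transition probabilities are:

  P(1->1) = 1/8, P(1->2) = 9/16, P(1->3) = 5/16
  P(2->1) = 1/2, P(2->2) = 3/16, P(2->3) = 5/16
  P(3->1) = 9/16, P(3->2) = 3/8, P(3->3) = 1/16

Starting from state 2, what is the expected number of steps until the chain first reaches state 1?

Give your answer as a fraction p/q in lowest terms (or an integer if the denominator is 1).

Answer: 64/33

Derivation:
Let h_i = expected steps to first reach 1 from state i.
Boundary: h_1 = 0.
First-step equations for the other states:
  h_2 = 1 + 1/2*h_1 + 3/16*h_2 + 5/16*h_3
  h_3 = 1 + 9/16*h_1 + 3/8*h_2 + 1/16*h_3

Substituting h_1 = 0 and rearranging gives the linear system (I - Q) h = 1:
  [13/16, -5/16] . (h_2, h_3) = 1
  [-3/8, 15/16] . (h_2, h_3) = 1

Solving yields:
  h_2 = 64/33
  h_3 = 304/165

Starting state is 2, so the expected hitting time is h_2 = 64/33.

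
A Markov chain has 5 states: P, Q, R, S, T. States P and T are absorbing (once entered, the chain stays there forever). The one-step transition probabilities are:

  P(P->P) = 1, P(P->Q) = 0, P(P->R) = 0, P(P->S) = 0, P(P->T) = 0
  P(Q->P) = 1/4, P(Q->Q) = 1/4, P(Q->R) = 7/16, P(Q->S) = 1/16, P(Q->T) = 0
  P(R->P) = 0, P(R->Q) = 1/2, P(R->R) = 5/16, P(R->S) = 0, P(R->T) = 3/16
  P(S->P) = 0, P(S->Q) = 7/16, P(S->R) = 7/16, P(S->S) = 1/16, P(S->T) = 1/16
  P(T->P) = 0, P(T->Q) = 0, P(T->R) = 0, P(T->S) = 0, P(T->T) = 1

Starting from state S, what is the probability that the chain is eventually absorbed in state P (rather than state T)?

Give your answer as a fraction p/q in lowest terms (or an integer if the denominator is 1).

Answer: 28/53

Derivation:
Let a_i = P(absorbed in P | start in state i).
Boundary conditions: a_P = 1, a_T = 0.
For each transient state i, a_i = sum_j P(i->j) * a_j:
  a_Q = 1/4*a_P + 1/4*a_Q + 7/16*a_R + 1/16*a_S + 0*a_T
  a_R = 0*a_P + 1/2*a_Q + 5/16*a_R + 0*a_S + 3/16*a_T
  a_S = 0*a_P + 7/16*a_Q + 7/16*a_R + 1/16*a_S + 1/16*a_T

Substituting a_P = 1 and a_T = 0, rearrange to (I - Q) a = r where r[i] = P(i -> P):
  [3/4, -7/16, -1/16] . (a_Q, a_R, a_S) = 1/4
  [-1/2, 11/16, 0] . (a_Q, a_R, a_S) = 0
  [-7/16, -7/16, 15/16] . (a_Q, a_R, a_S) = 0

Solving yields:
  a_Q = 660/1007
  a_R = 480/1007
  a_S = 28/53

Starting state is S, so the absorption probability is a_S = 28/53.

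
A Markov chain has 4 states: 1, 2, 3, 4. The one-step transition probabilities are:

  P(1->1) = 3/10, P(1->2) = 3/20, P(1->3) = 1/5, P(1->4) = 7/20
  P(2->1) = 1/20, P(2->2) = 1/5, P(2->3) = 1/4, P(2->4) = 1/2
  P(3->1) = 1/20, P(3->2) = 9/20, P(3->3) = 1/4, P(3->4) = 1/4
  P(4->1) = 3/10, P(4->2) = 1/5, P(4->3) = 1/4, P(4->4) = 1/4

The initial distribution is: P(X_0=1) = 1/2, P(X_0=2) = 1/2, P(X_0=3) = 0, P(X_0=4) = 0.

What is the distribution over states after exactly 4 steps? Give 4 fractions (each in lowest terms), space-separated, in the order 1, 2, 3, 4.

Answer: 2271/12800 16071/64000 15431/64000 21143/64000

Derivation:
Propagating the distribution step by step (d_{t+1} = d_t * P):
d_0 = (1=1/2, 2=1/2, 3=0, 4=0)
  d_1[1] = 1/2*3/10 + 1/2*1/20 + 0*1/20 + 0*3/10 = 7/40
  d_1[2] = 1/2*3/20 + 1/2*1/5 + 0*9/20 + 0*1/5 = 7/40
  d_1[3] = 1/2*1/5 + 1/2*1/4 + 0*1/4 + 0*1/4 = 9/40
  d_1[4] = 1/2*7/20 + 1/2*1/2 + 0*1/4 + 0*1/4 = 17/40
d_1 = (1=7/40, 2=7/40, 3=9/40, 4=17/40)
  d_2[1] = 7/40*3/10 + 7/40*1/20 + 9/40*1/20 + 17/40*3/10 = 1/5
  d_2[2] = 7/40*3/20 + 7/40*1/5 + 9/40*9/20 + 17/40*1/5 = 99/400
  d_2[3] = 7/40*1/5 + 7/40*1/4 + 9/40*1/4 + 17/40*1/4 = 193/800
  d_2[4] = 7/40*7/20 + 7/40*1/2 + 9/40*1/4 + 17/40*1/4 = 249/800
d_2 = (1=1/5, 2=99/400, 3=193/800, 4=249/800)
  d_3[1] = 1/5*3/10 + 99/400*1/20 + 193/800*1/20 + 249/800*3/10 = 569/3200
  d_3[2] = 1/5*3/20 + 99/400*1/5 + 193/800*9/20 + 249/800*1/5 = 801/3200
  d_3[3] = 1/5*1/5 + 99/400*1/4 + 193/800*1/4 + 249/800*1/4 = 6/25
  d_3[4] = 1/5*7/20 + 99/400*1/2 + 193/800*1/4 + 249/800*1/4 = 531/1600
d_3 = (1=569/3200, 2=801/3200, 3=6/25, 4=531/1600)
  d_4[1] = 569/3200*3/10 + 801/3200*1/20 + 6/25*1/20 + 531/1600*3/10 = 2271/12800
  d_4[2] = 569/3200*3/20 + 801/3200*1/5 + 6/25*9/20 + 531/1600*1/5 = 16071/64000
  d_4[3] = 569/3200*1/5 + 801/3200*1/4 + 6/25*1/4 + 531/1600*1/4 = 15431/64000
  d_4[4] = 569/3200*7/20 + 801/3200*1/2 + 6/25*1/4 + 531/1600*1/4 = 21143/64000
d_4 = (1=2271/12800, 2=16071/64000, 3=15431/64000, 4=21143/64000)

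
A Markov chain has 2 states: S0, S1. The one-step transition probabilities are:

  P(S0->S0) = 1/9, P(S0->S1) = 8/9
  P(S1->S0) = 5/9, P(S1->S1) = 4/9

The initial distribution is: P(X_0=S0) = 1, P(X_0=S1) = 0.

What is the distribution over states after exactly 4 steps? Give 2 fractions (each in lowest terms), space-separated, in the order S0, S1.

Answer: 2681/6561 3880/6561

Derivation:
Propagating the distribution step by step (d_{t+1} = d_t * P):
d_0 = (S0=1, S1=0)
  d_1[S0] = 1*1/9 + 0*5/9 = 1/9
  d_1[S1] = 1*8/9 + 0*4/9 = 8/9
d_1 = (S0=1/9, S1=8/9)
  d_2[S0] = 1/9*1/9 + 8/9*5/9 = 41/81
  d_2[S1] = 1/9*8/9 + 8/9*4/9 = 40/81
d_2 = (S0=41/81, S1=40/81)
  d_3[S0] = 41/81*1/9 + 40/81*5/9 = 241/729
  d_3[S1] = 41/81*8/9 + 40/81*4/9 = 488/729
d_3 = (S0=241/729, S1=488/729)
  d_4[S0] = 241/729*1/9 + 488/729*5/9 = 2681/6561
  d_4[S1] = 241/729*8/9 + 488/729*4/9 = 3880/6561
d_4 = (S0=2681/6561, S1=3880/6561)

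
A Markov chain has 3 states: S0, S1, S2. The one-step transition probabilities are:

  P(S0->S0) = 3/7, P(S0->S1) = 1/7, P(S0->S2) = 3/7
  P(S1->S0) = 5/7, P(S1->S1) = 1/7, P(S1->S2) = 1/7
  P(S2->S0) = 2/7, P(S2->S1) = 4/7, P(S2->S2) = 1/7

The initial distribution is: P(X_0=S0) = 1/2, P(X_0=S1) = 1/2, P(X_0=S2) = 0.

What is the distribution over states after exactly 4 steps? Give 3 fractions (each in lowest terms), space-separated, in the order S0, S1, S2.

Propagating the distribution step by step (d_{t+1} = d_t * P):
d_0 = (S0=1/2, S1=1/2, S2=0)
  d_1[S0] = 1/2*3/7 + 1/2*5/7 + 0*2/7 = 4/7
  d_1[S1] = 1/2*1/7 + 1/2*1/7 + 0*4/7 = 1/7
  d_1[S2] = 1/2*3/7 + 1/2*1/7 + 0*1/7 = 2/7
d_1 = (S0=4/7, S1=1/7, S2=2/7)
  d_2[S0] = 4/7*3/7 + 1/7*5/7 + 2/7*2/7 = 3/7
  d_2[S1] = 4/7*1/7 + 1/7*1/7 + 2/7*4/7 = 13/49
  d_2[S2] = 4/7*3/7 + 1/7*1/7 + 2/7*1/7 = 15/49
d_2 = (S0=3/7, S1=13/49, S2=15/49)
  d_3[S0] = 3/7*3/7 + 13/49*5/7 + 15/49*2/7 = 158/343
  d_3[S1] = 3/7*1/7 + 13/49*1/7 + 15/49*4/7 = 94/343
  d_3[S2] = 3/7*3/7 + 13/49*1/7 + 15/49*1/7 = 13/49
d_3 = (S0=158/343, S1=94/343, S2=13/49)
  d_4[S0] = 158/343*3/7 + 94/343*5/7 + 13/49*2/7 = 1126/2401
  d_4[S1] = 158/343*1/7 + 94/343*1/7 + 13/49*4/7 = 88/343
  d_4[S2] = 158/343*3/7 + 94/343*1/7 + 13/49*1/7 = 659/2401
d_4 = (S0=1126/2401, S1=88/343, S2=659/2401)

Answer: 1126/2401 88/343 659/2401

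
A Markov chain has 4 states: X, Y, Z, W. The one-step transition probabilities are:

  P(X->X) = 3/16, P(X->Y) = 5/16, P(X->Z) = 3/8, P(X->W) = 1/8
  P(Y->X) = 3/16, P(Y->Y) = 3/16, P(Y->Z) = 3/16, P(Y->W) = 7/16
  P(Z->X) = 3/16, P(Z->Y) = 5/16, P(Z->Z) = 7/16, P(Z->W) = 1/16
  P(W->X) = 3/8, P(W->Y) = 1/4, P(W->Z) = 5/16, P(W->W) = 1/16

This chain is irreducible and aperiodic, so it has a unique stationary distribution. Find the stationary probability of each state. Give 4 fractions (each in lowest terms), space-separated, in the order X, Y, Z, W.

Answer: 171/775 623/2325 778/2325 137/775

Derivation:
The stationary distribution satisfies pi = pi * P, i.e.:
  pi_X = 3/16*pi_X + 3/16*pi_Y + 3/16*pi_Z + 3/8*pi_W
  pi_Y = 5/16*pi_X + 3/16*pi_Y + 5/16*pi_Z + 1/4*pi_W
  pi_Z = 3/8*pi_X + 3/16*pi_Y + 7/16*pi_Z + 5/16*pi_W
  pi_W = 1/8*pi_X + 7/16*pi_Y + 1/16*pi_Z + 1/16*pi_W
with normalization: pi_X + pi_Y + pi_Z + pi_W = 1.

Using the first 3 balance equations plus normalization, the linear system A*pi = b is:
  [-13/16, 3/16, 3/16, 3/8] . pi = 0
  [5/16, -13/16, 5/16, 1/4] . pi = 0
  [3/8, 3/16, -9/16, 5/16] . pi = 0
  [1, 1, 1, 1] . pi = 1

Solving yields:
  pi_X = 171/775
  pi_Y = 623/2325
  pi_Z = 778/2325
  pi_W = 137/775

Verification (pi * P):
  171/775*3/16 + 623/2325*3/16 + 778/2325*3/16 + 137/775*3/8 = 171/775 = pi_X  (ok)
  171/775*5/16 + 623/2325*3/16 + 778/2325*5/16 + 137/775*1/4 = 623/2325 = pi_Y  (ok)
  171/775*3/8 + 623/2325*3/16 + 778/2325*7/16 + 137/775*5/16 = 778/2325 = pi_Z  (ok)
  171/775*1/8 + 623/2325*7/16 + 778/2325*1/16 + 137/775*1/16 = 137/775 = pi_W  (ok)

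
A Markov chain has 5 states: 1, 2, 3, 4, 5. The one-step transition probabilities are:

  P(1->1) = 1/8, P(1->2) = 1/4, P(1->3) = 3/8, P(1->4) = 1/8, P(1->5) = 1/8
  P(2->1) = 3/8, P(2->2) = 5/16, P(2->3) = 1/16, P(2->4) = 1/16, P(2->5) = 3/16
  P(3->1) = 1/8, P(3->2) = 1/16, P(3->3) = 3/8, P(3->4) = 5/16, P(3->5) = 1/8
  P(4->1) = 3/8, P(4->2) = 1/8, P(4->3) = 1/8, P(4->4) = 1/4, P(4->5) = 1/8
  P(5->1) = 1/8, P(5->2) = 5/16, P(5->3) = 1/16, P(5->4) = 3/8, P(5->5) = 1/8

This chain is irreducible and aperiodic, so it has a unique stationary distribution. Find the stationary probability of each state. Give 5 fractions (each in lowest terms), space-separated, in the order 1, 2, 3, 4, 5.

Answer: 5977/26042 2662/13021 2795/13021 5563/26042 1794/13021

Derivation:
The stationary distribution satisfies pi = pi * P, i.e.:
  pi_1 = 1/8*pi_1 + 3/8*pi_2 + 1/8*pi_3 + 3/8*pi_4 + 1/8*pi_5
  pi_2 = 1/4*pi_1 + 5/16*pi_2 + 1/16*pi_3 + 1/8*pi_4 + 5/16*pi_5
  pi_3 = 3/8*pi_1 + 1/16*pi_2 + 3/8*pi_3 + 1/8*pi_4 + 1/16*pi_5
  pi_4 = 1/8*pi_1 + 1/16*pi_2 + 5/16*pi_3 + 1/4*pi_4 + 3/8*pi_5
  pi_5 = 1/8*pi_1 + 3/16*pi_2 + 1/8*pi_3 + 1/8*pi_4 + 1/8*pi_5
with normalization: pi_1 + pi_2 + pi_3 + pi_4 + pi_5 = 1.

Using the first 4 balance equations plus normalization, the linear system A*pi = b is:
  [-7/8, 3/8, 1/8, 3/8, 1/8] . pi = 0
  [1/4, -11/16, 1/16, 1/8, 5/16] . pi = 0
  [3/8, 1/16, -5/8, 1/8, 1/16] . pi = 0
  [1/8, 1/16, 5/16, -3/4, 3/8] . pi = 0
  [1, 1, 1, 1, 1] . pi = 1

Solving yields:
  pi_1 = 5977/26042
  pi_2 = 2662/13021
  pi_3 = 2795/13021
  pi_4 = 5563/26042
  pi_5 = 1794/13021

Verification (pi * P):
  5977/26042*1/8 + 2662/13021*3/8 + 2795/13021*1/8 + 5563/26042*3/8 + 1794/13021*1/8 = 5977/26042 = pi_1  (ok)
  5977/26042*1/4 + 2662/13021*5/16 + 2795/13021*1/16 + 5563/26042*1/8 + 1794/13021*5/16 = 2662/13021 = pi_2  (ok)
  5977/26042*3/8 + 2662/13021*1/16 + 2795/13021*3/8 + 5563/26042*1/8 + 1794/13021*1/16 = 2795/13021 = pi_3  (ok)
  5977/26042*1/8 + 2662/13021*1/16 + 2795/13021*5/16 + 5563/26042*1/4 + 1794/13021*3/8 = 5563/26042 = pi_4  (ok)
  5977/26042*1/8 + 2662/13021*3/16 + 2795/13021*1/8 + 5563/26042*1/8 + 1794/13021*1/8 = 1794/13021 = pi_5  (ok)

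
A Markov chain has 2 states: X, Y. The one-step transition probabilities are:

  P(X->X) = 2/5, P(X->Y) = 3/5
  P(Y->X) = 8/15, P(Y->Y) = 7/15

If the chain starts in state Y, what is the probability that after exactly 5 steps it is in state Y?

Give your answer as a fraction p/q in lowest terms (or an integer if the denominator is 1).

Answer: 402007/759375

Derivation:
Computing P^5 by repeated multiplication:
P^1 =
  X: [2/5, 3/5]
  Y: [8/15, 7/15]
P^2 =
  X: [12/25, 13/25]
  Y: [104/225, 121/225]
P^3 =
  X: [176/375, 199/375]
  Y: [1592/3375, 1783/3375]
P^4 =
  X: [2648/5625, 2977/5625]
  Y: [23816/50625, 26809/50625]
P^5 =
  X: [39704/84375, 44671/84375]
  Y: [357368/759375, 402007/759375]

(P^5)[Y -> Y] = 402007/759375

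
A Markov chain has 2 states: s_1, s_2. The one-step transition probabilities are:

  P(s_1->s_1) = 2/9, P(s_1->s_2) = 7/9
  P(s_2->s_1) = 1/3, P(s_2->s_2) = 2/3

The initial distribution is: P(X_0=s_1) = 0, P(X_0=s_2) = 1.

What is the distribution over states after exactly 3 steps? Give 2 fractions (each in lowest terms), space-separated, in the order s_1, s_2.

Answer: 73/243 170/243

Derivation:
Propagating the distribution step by step (d_{t+1} = d_t * P):
d_0 = (s_1=0, s_2=1)
  d_1[s_1] = 0*2/9 + 1*1/3 = 1/3
  d_1[s_2] = 0*7/9 + 1*2/3 = 2/3
d_1 = (s_1=1/3, s_2=2/3)
  d_2[s_1] = 1/3*2/9 + 2/3*1/3 = 8/27
  d_2[s_2] = 1/3*7/9 + 2/3*2/3 = 19/27
d_2 = (s_1=8/27, s_2=19/27)
  d_3[s_1] = 8/27*2/9 + 19/27*1/3 = 73/243
  d_3[s_2] = 8/27*7/9 + 19/27*2/3 = 170/243
d_3 = (s_1=73/243, s_2=170/243)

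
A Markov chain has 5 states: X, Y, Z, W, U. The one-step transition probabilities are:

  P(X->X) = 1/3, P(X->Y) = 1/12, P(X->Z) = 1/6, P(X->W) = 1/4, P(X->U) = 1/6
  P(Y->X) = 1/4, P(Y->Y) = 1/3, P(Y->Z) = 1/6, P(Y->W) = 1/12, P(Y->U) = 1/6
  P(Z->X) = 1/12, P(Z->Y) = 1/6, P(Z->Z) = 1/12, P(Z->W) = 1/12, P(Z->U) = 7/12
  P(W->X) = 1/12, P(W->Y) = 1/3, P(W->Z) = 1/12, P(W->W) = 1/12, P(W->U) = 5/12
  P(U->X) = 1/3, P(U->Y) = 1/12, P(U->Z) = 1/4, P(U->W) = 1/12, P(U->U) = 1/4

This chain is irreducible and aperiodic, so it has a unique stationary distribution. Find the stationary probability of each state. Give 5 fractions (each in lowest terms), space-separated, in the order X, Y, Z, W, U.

The stationary distribution satisfies pi = pi * P, i.e.:
  pi_X = 1/3*pi_X + 1/4*pi_Y + 1/12*pi_Z + 1/12*pi_W + 1/3*pi_U
  pi_Y = 1/12*pi_X + 1/3*pi_Y + 1/6*pi_Z + 1/3*pi_W + 1/12*pi_U
  pi_Z = 1/6*pi_X + 1/6*pi_Y + 1/12*pi_Z + 1/12*pi_W + 1/4*pi_U
  pi_W = 1/4*pi_X + 1/12*pi_Y + 1/12*pi_Z + 1/12*pi_W + 1/12*pi_U
  pi_U = 1/6*pi_X + 1/6*pi_Y + 7/12*pi_Z + 5/12*pi_W + 1/4*pi_U
with normalization: pi_X + pi_Y + pi_Z + pi_W + pi_U = 1.

Using the first 4 balance equations plus normalization, the linear system A*pi = b is:
  [-2/3, 1/4, 1/12, 1/12, 1/3] . pi = 0
  [1/12, -2/3, 1/6, 1/3, 1/12] . pi = 0
  [1/6, 1/6, -11/12, 1/12, 1/4] . pi = 0
  [1/4, 1/12, 1/12, -11/12, 1/12] . pi = 0
  [1, 1, 1, 1, 1] . pi = 1

Solving yields:
  pi_X = 2299/9334
  pi_Y = 1597/9334
  pi_Z = 778/4667
  pi_W = 1161/9334
  pi_U = 2721/9334

Verification (pi * P):
  2299/9334*1/3 + 1597/9334*1/4 + 778/4667*1/12 + 1161/9334*1/12 + 2721/9334*1/3 = 2299/9334 = pi_X  (ok)
  2299/9334*1/12 + 1597/9334*1/3 + 778/4667*1/6 + 1161/9334*1/3 + 2721/9334*1/12 = 1597/9334 = pi_Y  (ok)
  2299/9334*1/6 + 1597/9334*1/6 + 778/4667*1/12 + 1161/9334*1/12 + 2721/9334*1/4 = 778/4667 = pi_Z  (ok)
  2299/9334*1/4 + 1597/9334*1/12 + 778/4667*1/12 + 1161/9334*1/12 + 2721/9334*1/12 = 1161/9334 = pi_W  (ok)
  2299/9334*1/6 + 1597/9334*1/6 + 778/4667*7/12 + 1161/9334*5/12 + 2721/9334*1/4 = 2721/9334 = pi_U  (ok)

Answer: 2299/9334 1597/9334 778/4667 1161/9334 2721/9334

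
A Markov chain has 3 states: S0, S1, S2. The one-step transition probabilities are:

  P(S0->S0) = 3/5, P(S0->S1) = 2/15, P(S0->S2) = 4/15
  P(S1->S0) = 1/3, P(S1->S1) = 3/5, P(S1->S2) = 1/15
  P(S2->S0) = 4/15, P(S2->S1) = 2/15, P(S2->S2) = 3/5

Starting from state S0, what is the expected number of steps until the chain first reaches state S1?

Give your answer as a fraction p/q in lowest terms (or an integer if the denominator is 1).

Answer: 15/2

Derivation:
Let h_i = expected steps to first reach S1 from state i.
Boundary: h_S1 = 0.
First-step equations for the other states:
  h_S0 = 1 + 3/5*h_S0 + 2/15*h_S1 + 4/15*h_S2
  h_S2 = 1 + 4/15*h_S0 + 2/15*h_S1 + 3/5*h_S2

Substituting h_S1 = 0 and rearranging gives the linear system (I - Q) h = 1:
  [2/5, -4/15] . (h_S0, h_S2) = 1
  [-4/15, 2/5] . (h_S0, h_S2) = 1

Solving yields:
  h_S0 = 15/2
  h_S2 = 15/2

Starting state is S0, so the expected hitting time is h_S0 = 15/2.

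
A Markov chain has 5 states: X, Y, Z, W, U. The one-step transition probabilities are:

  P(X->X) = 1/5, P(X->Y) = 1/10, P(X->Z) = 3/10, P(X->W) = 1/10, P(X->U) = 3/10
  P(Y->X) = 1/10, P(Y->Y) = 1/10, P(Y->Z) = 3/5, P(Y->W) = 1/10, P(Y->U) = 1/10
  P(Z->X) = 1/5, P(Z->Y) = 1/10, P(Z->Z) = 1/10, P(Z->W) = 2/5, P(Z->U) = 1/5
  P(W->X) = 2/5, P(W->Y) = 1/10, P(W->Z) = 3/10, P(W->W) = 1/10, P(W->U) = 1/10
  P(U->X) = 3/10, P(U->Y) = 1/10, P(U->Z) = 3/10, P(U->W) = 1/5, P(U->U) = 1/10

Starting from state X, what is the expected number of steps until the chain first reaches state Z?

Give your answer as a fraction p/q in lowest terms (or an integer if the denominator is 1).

Let h_i = expected steps to first reach Z from state i.
Boundary: h_Z = 0.
First-step equations for the other states:
  h_X = 1 + 1/5*h_X + 1/10*h_Y + 3/10*h_Z + 1/10*h_W + 3/10*h_U
  h_Y = 1 + 1/10*h_X + 1/10*h_Y + 3/5*h_Z + 1/10*h_W + 1/10*h_U
  h_W = 1 + 2/5*h_X + 1/10*h_Y + 3/10*h_Z + 1/10*h_W + 1/10*h_U
  h_U = 1 + 3/10*h_X + 1/10*h_Y + 3/10*h_Z + 1/5*h_W + 1/10*h_U

Substituting h_Z = 0 and rearranging gives the linear system (I - Q) h = 1:
  [4/5, -1/10, -1/10, -3/10] . (h_X, h_Y, h_W, h_U) = 1
  [-1/10, 9/10, -1/10, -1/10] . (h_X, h_Y, h_W, h_U) = 1
  [-2/5, -1/10, 9/10, -1/10] . (h_X, h_Y, h_W, h_U) = 1
  [-3/10, -1/10, -1/5, 9/10] . (h_X, h_Y, h_W, h_U) = 1

Solving yields:
  h_X = 100/33
  h_Y = 70/33
  h_W = 100/33
  h_U = 100/33

Starting state is X, so the expected hitting time is h_X = 100/33.

Answer: 100/33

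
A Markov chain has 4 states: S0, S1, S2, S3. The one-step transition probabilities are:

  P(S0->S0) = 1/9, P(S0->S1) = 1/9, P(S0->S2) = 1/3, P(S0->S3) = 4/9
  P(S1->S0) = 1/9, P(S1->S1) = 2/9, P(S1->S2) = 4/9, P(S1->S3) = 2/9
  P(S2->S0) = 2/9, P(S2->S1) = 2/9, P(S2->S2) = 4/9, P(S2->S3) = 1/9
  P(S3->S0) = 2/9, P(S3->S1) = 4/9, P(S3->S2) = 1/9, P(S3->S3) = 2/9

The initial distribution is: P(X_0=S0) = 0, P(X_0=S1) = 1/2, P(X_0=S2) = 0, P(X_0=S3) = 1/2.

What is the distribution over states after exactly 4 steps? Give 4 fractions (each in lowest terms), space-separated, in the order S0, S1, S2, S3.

Answer: 763/4374 1651/6561 4613/13122 1459/6561

Derivation:
Propagating the distribution step by step (d_{t+1} = d_t * P):
d_0 = (S0=0, S1=1/2, S2=0, S3=1/2)
  d_1[S0] = 0*1/9 + 1/2*1/9 + 0*2/9 + 1/2*2/9 = 1/6
  d_1[S1] = 0*1/9 + 1/2*2/9 + 0*2/9 + 1/2*4/9 = 1/3
  d_1[S2] = 0*1/3 + 1/2*4/9 + 0*4/9 + 1/2*1/9 = 5/18
  d_1[S3] = 0*4/9 + 1/2*2/9 + 0*1/9 + 1/2*2/9 = 2/9
d_1 = (S0=1/6, S1=1/3, S2=5/18, S3=2/9)
  d_2[S0] = 1/6*1/9 + 1/3*1/9 + 5/18*2/9 + 2/9*2/9 = 1/6
  d_2[S1] = 1/6*1/9 + 1/3*2/9 + 5/18*2/9 + 2/9*4/9 = 41/162
  d_2[S2] = 1/6*1/3 + 1/3*4/9 + 5/18*4/9 + 2/9*1/9 = 19/54
  d_2[S3] = 1/6*4/9 + 1/3*2/9 + 5/18*1/9 + 2/9*2/9 = 37/162
d_2 = (S0=1/6, S1=41/162, S2=19/54, S3=37/162)
  d_3[S0] = 1/6*1/9 + 41/162*1/9 + 19/54*2/9 + 37/162*2/9 = 128/729
  d_3[S1] = 1/6*1/9 + 41/162*2/9 + 19/54*2/9 + 37/162*4/9 = 371/1458
  d_3[S2] = 1/6*1/3 + 41/162*4/9 + 19/54*4/9 + 37/162*1/9 = 85/243
  d_3[S3] = 1/6*4/9 + 41/162*2/9 + 19/54*1/9 + 37/162*2/9 = 107/486
d_3 = (S0=128/729, S1=371/1458, S2=85/243, S3=107/486)
  d_4[S0] = 128/729*1/9 + 371/1458*1/9 + 85/243*2/9 + 107/486*2/9 = 763/4374
  d_4[S1] = 128/729*1/9 + 371/1458*2/9 + 85/243*2/9 + 107/486*4/9 = 1651/6561
  d_4[S2] = 128/729*1/3 + 371/1458*4/9 + 85/243*4/9 + 107/486*1/9 = 4613/13122
  d_4[S3] = 128/729*4/9 + 371/1458*2/9 + 85/243*1/9 + 107/486*2/9 = 1459/6561
d_4 = (S0=763/4374, S1=1651/6561, S2=4613/13122, S3=1459/6561)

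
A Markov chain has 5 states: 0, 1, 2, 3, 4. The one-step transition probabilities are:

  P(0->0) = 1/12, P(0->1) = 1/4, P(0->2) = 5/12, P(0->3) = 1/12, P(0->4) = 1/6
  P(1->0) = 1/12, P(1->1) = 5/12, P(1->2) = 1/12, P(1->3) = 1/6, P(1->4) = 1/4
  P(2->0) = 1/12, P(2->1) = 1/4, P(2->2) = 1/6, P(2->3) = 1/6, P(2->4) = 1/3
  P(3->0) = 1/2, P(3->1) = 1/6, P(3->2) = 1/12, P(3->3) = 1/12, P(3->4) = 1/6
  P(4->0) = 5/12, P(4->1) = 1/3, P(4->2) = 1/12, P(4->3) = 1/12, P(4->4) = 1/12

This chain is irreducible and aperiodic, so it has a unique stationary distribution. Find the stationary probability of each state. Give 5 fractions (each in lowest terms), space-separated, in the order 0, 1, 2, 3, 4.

The stationary distribution satisfies pi = pi * P, i.e.:
  pi_0 = 1/12*pi_0 + 1/12*pi_1 + 1/12*pi_2 + 1/2*pi_3 + 5/12*pi_4
  pi_1 = 1/4*pi_0 + 5/12*pi_1 + 1/4*pi_2 + 1/6*pi_3 + 1/3*pi_4
  pi_2 = 5/12*pi_0 + 1/12*pi_1 + 1/6*pi_2 + 1/12*pi_3 + 1/12*pi_4
  pi_3 = 1/12*pi_0 + 1/6*pi_1 + 1/6*pi_2 + 1/12*pi_3 + 1/12*pi_4
  pi_4 = 1/6*pi_0 + 1/4*pi_1 + 1/3*pi_2 + 1/6*pi_3 + 1/12*pi_4
with normalization: pi_0 + pi_1 + pi_2 + pi_3 + pi_4 = 1.

Using the first 4 balance equations plus normalization, the linear system A*pi = b is:
  [-11/12, 1/12, 1/12, 1/2, 5/12] . pi = 0
  [1/4, -7/12, 1/4, 1/6, 1/3] . pi = 0
  [5/12, 1/12, -5/6, 1/12, 1/12] . pi = 0
  [1/12, 1/6, 1/6, -11/12, 1/12] . pi = 0
  [1, 1, 1, 1, 1] . pi = 1

Solving yields:
  pi_0 = 5041/24947
  pi_1 = 7684/24947
  pi_2 = 4101/24947
  pi_3 = 3061/24947
  pi_4 = 5060/24947

Verification (pi * P):
  5041/24947*1/12 + 7684/24947*1/12 + 4101/24947*1/12 + 3061/24947*1/2 + 5060/24947*5/12 = 5041/24947 = pi_0  (ok)
  5041/24947*1/4 + 7684/24947*5/12 + 4101/24947*1/4 + 3061/24947*1/6 + 5060/24947*1/3 = 7684/24947 = pi_1  (ok)
  5041/24947*5/12 + 7684/24947*1/12 + 4101/24947*1/6 + 3061/24947*1/12 + 5060/24947*1/12 = 4101/24947 = pi_2  (ok)
  5041/24947*1/12 + 7684/24947*1/6 + 4101/24947*1/6 + 3061/24947*1/12 + 5060/24947*1/12 = 3061/24947 = pi_3  (ok)
  5041/24947*1/6 + 7684/24947*1/4 + 4101/24947*1/3 + 3061/24947*1/6 + 5060/24947*1/12 = 5060/24947 = pi_4  (ok)

Answer: 5041/24947 7684/24947 4101/24947 3061/24947 5060/24947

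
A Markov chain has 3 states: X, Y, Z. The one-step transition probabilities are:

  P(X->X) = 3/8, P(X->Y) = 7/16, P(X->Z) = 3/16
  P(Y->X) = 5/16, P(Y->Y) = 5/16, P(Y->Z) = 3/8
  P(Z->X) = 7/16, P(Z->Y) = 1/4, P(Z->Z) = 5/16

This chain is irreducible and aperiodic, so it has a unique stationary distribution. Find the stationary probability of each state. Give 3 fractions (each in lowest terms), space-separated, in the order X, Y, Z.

The stationary distribution satisfies pi = pi * P, i.e.:
  pi_X = 3/8*pi_X + 5/16*pi_Y + 7/16*pi_Z
  pi_Y = 7/16*pi_X + 5/16*pi_Y + 1/4*pi_Z
  pi_Z = 3/16*pi_X + 3/8*pi_Y + 5/16*pi_Z
with normalization: pi_X + pi_Y + pi_Z = 1.

Using the first 2 balance equations plus normalization, the linear system A*pi = b is:
  [-5/8, 5/16, 7/16] . pi = 0
  [7/16, -11/16, 1/4] . pi = 0
  [1, 1, 1] . pi = 1

Solving yields:
  pi_X = 97/261
  pi_Y = 89/261
  pi_Z = 25/87

Verification (pi * P):
  97/261*3/8 + 89/261*5/16 + 25/87*7/16 = 97/261 = pi_X  (ok)
  97/261*7/16 + 89/261*5/16 + 25/87*1/4 = 89/261 = pi_Y  (ok)
  97/261*3/16 + 89/261*3/8 + 25/87*5/16 = 25/87 = pi_Z  (ok)

Answer: 97/261 89/261 25/87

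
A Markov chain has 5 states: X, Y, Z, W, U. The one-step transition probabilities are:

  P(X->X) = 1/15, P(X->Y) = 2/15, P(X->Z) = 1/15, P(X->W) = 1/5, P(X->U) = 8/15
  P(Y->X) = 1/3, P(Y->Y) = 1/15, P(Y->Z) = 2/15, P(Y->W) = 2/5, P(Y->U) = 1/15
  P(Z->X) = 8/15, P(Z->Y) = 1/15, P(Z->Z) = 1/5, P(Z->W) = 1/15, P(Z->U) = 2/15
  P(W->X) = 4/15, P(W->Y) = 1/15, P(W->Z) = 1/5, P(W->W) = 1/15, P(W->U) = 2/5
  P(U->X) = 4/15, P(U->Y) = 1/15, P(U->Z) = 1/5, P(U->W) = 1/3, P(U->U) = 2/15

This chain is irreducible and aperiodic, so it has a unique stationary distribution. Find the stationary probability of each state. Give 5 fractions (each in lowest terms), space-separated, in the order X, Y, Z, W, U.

Answer: 1091/4159 350/4159 663/4159 16311/79021 22734/79021

Derivation:
The stationary distribution satisfies pi = pi * P, i.e.:
  pi_X = 1/15*pi_X + 1/3*pi_Y + 8/15*pi_Z + 4/15*pi_W + 4/15*pi_U
  pi_Y = 2/15*pi_X + 1/15*pi_Y + 1/15*pi_Z + 1/15*pi_W + 1/15*pi_U
  pi_Z = 1/15*pi_X + 2/15*pi_Y + 1/5*pi_Z + 1/5*pi_W + 1/5*pi_U
  pi_W = 1/5*pi_X + 2/5*pi_Y + 1/15*pi_Z + 1/15*pi_W + 1/3*pi_U
  pi_U = 8/15*pi_X + 1/15*pi_Y + 2/15*pi_Z + 2/5*pi_W + 2/15*pi_U
with normalization: pi_X + pi_Y + pi_Z + pi_W + pi_U = 1.

Using the first 4 balance equations plus normalization, the linear system A*pi = b is:
  [-14/15, 1/3, 8/15, 4/15, 4/15] . pi = 0
  [2/15, -14/15, 1/15, 1/15, 1/15] . pi = 0
  [1/15, 2/15, -4/5, 1/5, 1/5] . pi = 0
  [1/5, 2/5, 1/15, -14/15, 1/3] . pi = 0
  [1, 1, 1, 1, 1] . pi = 1

Solving yields:
  pi_X = 1091/4159
  pi_Y = 350/4159
  pi_Z = 663/4159
  pi_W = 16311/79021
  pi_U = 22734/79021

Verification (pi * P):
  1091/4159*1/15 + 350/4159*1/3 + 663/4159*8/15 + 16311/79021*4/15 + 22734/79021*4/15 = 1091/4159 = pi_X  (ok)
  1091/4159*2/15 + 350/4159*1/15 + 663/4159*1/15 + 16311/79021*1/15 + 22734/79021*1/15 = 350/4159 = pi_Y  (ok)
  1091/4159*1/15 + 350/4159*2/15 + 663/4159*1/5 + 16311/79021*1/5 + 22734/79021*1/5 = 663/4159 = pi_Z  (ok)
  1091/4159*1/5 + 350/4159*2/5 + 663/4159*1/15 + 16311/79021*1/15 + 22734/79021*1/3 = 16311/79021 = pi_W  (ok)
  1091/4159*8/15 + 350/4159*1/15 + 663/4159*2/15 + 16311/79021*2/5 + 22734/79021*2/15 = 22734/79021 = pi_U  (ok)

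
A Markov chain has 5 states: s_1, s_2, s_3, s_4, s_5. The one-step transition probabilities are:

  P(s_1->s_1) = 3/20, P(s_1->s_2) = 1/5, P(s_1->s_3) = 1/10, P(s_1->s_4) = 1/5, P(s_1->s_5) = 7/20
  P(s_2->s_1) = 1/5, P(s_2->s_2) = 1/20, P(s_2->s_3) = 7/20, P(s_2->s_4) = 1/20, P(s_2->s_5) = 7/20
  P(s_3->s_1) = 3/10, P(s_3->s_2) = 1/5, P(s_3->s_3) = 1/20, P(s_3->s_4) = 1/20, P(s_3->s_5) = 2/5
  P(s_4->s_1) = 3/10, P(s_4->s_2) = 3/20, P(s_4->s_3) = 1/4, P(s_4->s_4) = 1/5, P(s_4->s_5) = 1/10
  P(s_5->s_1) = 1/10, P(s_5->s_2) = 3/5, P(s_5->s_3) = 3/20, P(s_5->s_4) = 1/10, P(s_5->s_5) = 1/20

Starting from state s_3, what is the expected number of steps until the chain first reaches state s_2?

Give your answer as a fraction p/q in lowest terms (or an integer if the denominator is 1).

Answer: 8444/2531

Derivation:
Let h_i = expected steps to first reach s_2 from state i.
Boundary: h_s_2 = 0.
First-step equations for the other states:
  h_s_1 = 1 + 3/20*h_s_1 + 1/5*h_s_2 + 1/10*h_s_3 + 1/5*h_s_4 + 7/20*h_s_5
  h_s_3 = 1 + 3/10*h_s_1 + 1/5*h_s_2 + 1/20*h_s_3 + 1/20*h_s_4 + 2/5*h_s_5
  h_s_4 = 1 + 3/10*h_s_1 + 3/20*h_s_2 + 1/4*h_s_3 + 1/5*h_s_4 + 1/10*h_s_5
  h_s_5 = 1 + 1/10*h_s_1 + 3/5*h_s_2 + 3/20*h_s_3 + 1/10*h_s_4 + 1/20*h_s_5

Substituting h_s_2 = 0 and rearranging gives the linear system (I - Q) h = 1:
  [17/20, -1/10, -1/5, -7/20] . (h_s_1, h_s_3, h_s_4, h_s_5) = 1
  [-3/10, 19/20, -1/20, -2/5] . (h_s_1, h_s_3, h_s_4, h_s_5) = 1
  [-3/10, -1/4, 4/5, -1/10] . (h_s_1, h_s_3, h_s_4, h_s_5) = 1
  [-1/10, -3/20, -1/10, 19/20] . (h_s_1, h_s_3, h_s_4, h_s_5) = 1

Solving yields:
  h_s_1 = 8732/2531
  h_s_3 = 8444/2531
  h_s_4 = 49104/12655
  h_s_5 = 29752/12655

Starting state is s_3, so the expected hitting time is h_s_3 = 8444/2531.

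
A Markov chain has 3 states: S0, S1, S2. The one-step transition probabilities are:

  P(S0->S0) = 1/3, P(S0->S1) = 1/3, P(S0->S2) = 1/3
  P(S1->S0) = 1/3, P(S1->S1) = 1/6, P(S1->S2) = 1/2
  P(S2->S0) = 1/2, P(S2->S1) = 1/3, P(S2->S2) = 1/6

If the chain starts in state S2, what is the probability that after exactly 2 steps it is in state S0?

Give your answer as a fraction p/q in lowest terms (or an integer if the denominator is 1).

Answer: 13/36

Derivation:
Computing P^2 by repeated multiplication:
P^1 =
  S0: [1/3, 1/3, 1/3]
  S1: [1/3, 1/6, 1/2]
  S2: [1/2, 1/3, 1/6]
P^2 =
  S0: [7/18, 5/18, 1/3]
  S1: [5/12, 11/36, 5/18]
  S2: [13/36, 5/18, 13/36]

(P^2)[S2 -> S0] = 13/36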